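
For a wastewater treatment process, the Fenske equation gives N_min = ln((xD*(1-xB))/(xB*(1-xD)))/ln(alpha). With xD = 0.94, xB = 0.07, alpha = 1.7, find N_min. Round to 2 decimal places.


N_min = ln((xD*(1-xB))/(xB*(1-xD))) / ln(alpha)
Numerator inside ln: 0.8742 / 0.0042 = 208.142857
ln(208.142857) = 5.338225
ln(alpha) = ln(1.7) = 0.530628
N_min = 5.338225 / 0.530628 = 10.06


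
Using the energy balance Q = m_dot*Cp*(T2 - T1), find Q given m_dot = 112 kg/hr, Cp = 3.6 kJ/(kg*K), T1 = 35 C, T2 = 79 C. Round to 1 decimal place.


Q = m_dot * Cp * (T2 - T1)
Q = 112 * 3.6 * (79 - 35)
Q = 112 * 3.6 * 44
Q = 17740.8 kJ/hr


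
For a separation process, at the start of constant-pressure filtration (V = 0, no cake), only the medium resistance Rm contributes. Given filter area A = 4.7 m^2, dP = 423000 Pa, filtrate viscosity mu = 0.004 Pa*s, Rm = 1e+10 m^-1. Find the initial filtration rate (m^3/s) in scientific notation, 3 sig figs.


rate = A * dP / (mu * Rm)
rate = 4.7 * 423000 / (0.004 * 1e+10)
rate = 1988100.0 / 4.000e+07
rate = 4.97e-02 m^3/s


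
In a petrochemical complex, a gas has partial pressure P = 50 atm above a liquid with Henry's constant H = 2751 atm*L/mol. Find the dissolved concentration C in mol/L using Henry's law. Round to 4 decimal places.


C = P / H
C = 50 / 2751
C = 0.0182 mol/L


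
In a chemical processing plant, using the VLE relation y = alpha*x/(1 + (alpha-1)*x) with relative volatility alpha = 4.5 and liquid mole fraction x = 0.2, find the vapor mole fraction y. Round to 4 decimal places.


y = alpha*x / (1 + (alpha-1)*x)
y = 4.5*0.2 / (1 + (4.5-1)*0.2)
y = 0.9 / (1 + 0.7)
y = 0.9 / 1.7
y = 0.5294


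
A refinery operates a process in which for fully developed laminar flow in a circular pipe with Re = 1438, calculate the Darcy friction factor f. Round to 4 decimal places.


f = 64 / Re
f = 64 / 1438
f = 0.0445


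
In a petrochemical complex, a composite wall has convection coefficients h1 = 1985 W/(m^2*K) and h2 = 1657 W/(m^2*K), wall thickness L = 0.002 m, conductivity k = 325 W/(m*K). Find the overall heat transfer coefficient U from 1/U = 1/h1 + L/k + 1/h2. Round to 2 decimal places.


1/U = 1/h1 + L/k + 1/h2
1/U = 1/1985 + 0.002/325 + 1/1657
1/U = 0.0005037783 + 6.1538e-06 + 0.0006035003
1/U = 0.0011134324
U = 898.12 W/(m^2*K)


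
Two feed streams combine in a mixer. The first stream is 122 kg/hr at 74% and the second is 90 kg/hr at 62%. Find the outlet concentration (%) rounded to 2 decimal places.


Mass balance on solute: F1*x1 + F2*x2 = F3*x3
F3 = F1 + F2 = 122 + 90 = 212 kg/hr
x3 = (F1*x1 + F2*x2)/F3
x3 = (122*0.74 + 90*0.62) / 212
x3 = 68.91%


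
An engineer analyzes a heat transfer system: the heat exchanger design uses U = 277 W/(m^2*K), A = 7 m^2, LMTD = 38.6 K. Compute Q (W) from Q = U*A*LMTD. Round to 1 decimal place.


Q = U * A * LMTD
Q = 277 * 7 * 38.6
Q = 74845.4 W


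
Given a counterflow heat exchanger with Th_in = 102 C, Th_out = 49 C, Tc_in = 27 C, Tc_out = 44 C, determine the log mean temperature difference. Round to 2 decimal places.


dT1 = Th_in - Tc_out = 102 - 44 = 58
dT2 = Th_out - Tc_in = 49 - 27 = 22
LMTD = (dT1 - dT2) / ln(dT1/dT2)
LMTD = (58 - 22) / ln(58/22)
LMTD = 37.14 K


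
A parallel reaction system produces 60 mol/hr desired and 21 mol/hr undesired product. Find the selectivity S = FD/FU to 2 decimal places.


S = desired product rate / undesired product rate
S = 60 / 21
S = 2.86


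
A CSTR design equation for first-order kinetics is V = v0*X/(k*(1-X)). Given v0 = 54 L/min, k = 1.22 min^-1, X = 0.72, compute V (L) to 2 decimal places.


V = v0 * X / (k * (1 - X))
V = 54 * 0.72 / (1.22 * (1 - 0.72))
V = 38.88 / (1.22 * 0.28)
V = 38.88 / 0.3416
V = 113.82 L


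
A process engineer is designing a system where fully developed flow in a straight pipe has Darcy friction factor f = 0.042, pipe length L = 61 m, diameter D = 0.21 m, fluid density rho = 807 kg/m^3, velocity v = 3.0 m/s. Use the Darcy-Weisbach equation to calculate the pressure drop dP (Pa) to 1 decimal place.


dP = f * (L/D) * (rho*v^2/2)
dP = 0.042 * (61/0.21) * (807*3.0^2/2)
L/D = 290.47619048
rho*v^2/2 = 807*9.0/2 = 3631.5
dP = 0.042 * 290.47619048 * 3631.5
dP = 44304.3 Pa


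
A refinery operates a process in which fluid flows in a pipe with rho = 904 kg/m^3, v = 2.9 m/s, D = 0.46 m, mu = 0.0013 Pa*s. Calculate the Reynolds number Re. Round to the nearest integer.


Re = rho * v * D / mu
Re = 904 * 2.9 * 0.46 / 0.0013
Re = 1205.936 / 0.0013
Re = 927643


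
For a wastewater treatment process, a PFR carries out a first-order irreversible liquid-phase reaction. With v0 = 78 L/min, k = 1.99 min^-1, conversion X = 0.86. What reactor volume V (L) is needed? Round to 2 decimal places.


V = (v0/k) * ln(1/(1-X))
V = (78/1.99) * ln(1/(1-0.86))
V = 39.19598 * ln(7.142857)
V = 39.19598 * 1.966113
V = 77.06 L


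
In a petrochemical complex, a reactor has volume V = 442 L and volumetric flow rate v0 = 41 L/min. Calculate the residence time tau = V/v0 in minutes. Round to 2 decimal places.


tau = V / v0
tau = 442 / 41
tau = 10.78 min


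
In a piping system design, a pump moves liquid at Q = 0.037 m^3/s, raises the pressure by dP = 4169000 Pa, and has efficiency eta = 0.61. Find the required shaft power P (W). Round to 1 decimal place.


P = Q * dP / eta
P = 0.037 * 4169000 / 0.61
P = 154253.0 / 0.61
P = 252873.8 W


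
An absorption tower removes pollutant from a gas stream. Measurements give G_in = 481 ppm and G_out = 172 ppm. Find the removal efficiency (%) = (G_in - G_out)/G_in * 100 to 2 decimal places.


Efficiency = (G_in - G_out) / G_in * 100%
Efficiency = (481 - 172) / 481 * 100
Efficiency = 309 / 481 * 100
Efficiency = 64.24%


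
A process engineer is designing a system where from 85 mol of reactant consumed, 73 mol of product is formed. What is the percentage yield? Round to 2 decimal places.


Yield = (moles product / moles consumed) * 100%
Yield = (73 / 85) * 100
Yield = 0.8588 * 100
Yield = 85.88%


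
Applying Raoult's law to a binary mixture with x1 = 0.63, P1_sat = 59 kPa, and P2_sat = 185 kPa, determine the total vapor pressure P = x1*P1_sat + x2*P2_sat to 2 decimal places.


P = x1*P1_sat + x2*P2_sat
x2 = 1 - x1 = 1 - 0.63 = 0.37
P = 0.63*59 + 0.37*185
P = 37.17 + 68.45
P = 105.62 kPa


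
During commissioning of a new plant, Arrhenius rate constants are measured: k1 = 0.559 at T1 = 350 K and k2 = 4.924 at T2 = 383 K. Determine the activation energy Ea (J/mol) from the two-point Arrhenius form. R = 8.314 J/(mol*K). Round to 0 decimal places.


Ea = R * ln(k2/k1) / (1/T1 - 1/T2)
ln(k2/k1) = ln(4.924/0.559) = 2.175727
1/T1 - 1/T2 = 1/350 - 1/383 = 0.0002461768
Ea = 8.314 * 2.175727 / 0.0002461768
Ea = 73480 J/mol


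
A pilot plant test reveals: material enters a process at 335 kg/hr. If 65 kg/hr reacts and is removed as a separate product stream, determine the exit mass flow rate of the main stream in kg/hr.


Steady-state mass balance on the main outlet: F_out = F_in - F_removed
F_out = 335 - 65
F_out = 270 kg/hr


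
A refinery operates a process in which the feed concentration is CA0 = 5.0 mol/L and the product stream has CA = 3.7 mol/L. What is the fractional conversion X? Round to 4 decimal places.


X = (CA0 - CA) / CA0
X = (5.0 - 3.7) / 5.0
X = 1.3 / 5.0
X = 0.2600


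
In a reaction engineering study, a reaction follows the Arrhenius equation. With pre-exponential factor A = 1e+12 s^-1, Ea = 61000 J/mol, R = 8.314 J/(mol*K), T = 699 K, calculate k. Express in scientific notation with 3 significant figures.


k = A * exp(-Ea/(R*T))
k = 1e+12 * exp(-61000 / (8.314 * 699))
k = 1e+12 * exp(-10.496455)
k = 2.76e+07


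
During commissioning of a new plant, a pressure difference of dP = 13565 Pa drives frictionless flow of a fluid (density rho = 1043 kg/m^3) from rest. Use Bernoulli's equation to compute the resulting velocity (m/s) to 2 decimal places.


v = sqrt(2*dP/rho)
v = sqrt(2*13565/1043)
v = sqrt(26.011505)
v = 5.10 m/s


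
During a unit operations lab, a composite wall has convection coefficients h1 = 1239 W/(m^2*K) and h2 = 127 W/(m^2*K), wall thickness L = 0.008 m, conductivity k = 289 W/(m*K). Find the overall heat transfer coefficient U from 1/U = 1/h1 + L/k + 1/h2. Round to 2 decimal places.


1/U = 1/h1 + L/k + 1/h2
1/U = 1/1239 + 0.008/289 + 1/127
1/U = 0.0008071025 + 2.76817e-05 + 0.0078740157
1/U = 0.0087087999
U = 114.83 W/(m^2*K)


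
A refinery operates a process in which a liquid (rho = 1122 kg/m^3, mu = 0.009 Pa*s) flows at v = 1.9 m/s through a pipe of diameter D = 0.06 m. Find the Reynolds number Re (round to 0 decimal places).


Re = rho * v * D / mu
Re = 1122 * 1.9 * 0.06 / 0.009
Re = 127.908 / 0.009
Re = 14212


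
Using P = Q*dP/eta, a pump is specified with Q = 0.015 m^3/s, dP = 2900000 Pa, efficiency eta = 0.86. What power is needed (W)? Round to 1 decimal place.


P = Q * dP / eta
P = 0.015 * 2900000 / 0.86
P = 43500.0 / 0.86
P = 50581.4 W


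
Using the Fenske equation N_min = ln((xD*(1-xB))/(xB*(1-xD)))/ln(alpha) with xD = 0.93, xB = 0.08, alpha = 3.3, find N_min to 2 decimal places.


N_min = ln((xD*(1-xB))/(xB*(1-xD))) / ln(alpha)
Numerator inside ln: 0.8556 / 0.0056 = 152.785714
ln(152.785714) = 5.029036
ln(alpha) = ln(3.3) = 1.193922
N_min = 5.029036 / 1.193922 = 4.21


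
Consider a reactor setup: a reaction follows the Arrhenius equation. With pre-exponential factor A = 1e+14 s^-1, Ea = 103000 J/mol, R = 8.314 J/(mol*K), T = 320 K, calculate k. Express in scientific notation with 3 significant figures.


k = A * exp(-Ea/(R*T))
k = 1e+14 * exp(-103000 / (8.314 * 320))
k = 1e+14 * exp(-38.714818)
k = 1.54e-03


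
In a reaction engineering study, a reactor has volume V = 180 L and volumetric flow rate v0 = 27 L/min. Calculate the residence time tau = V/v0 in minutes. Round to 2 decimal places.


tau = V / v0
tau = 180 / 27
tau = 6.67 min


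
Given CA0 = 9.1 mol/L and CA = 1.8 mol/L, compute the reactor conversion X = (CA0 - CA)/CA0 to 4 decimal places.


X = (CA0 - CA) / CA0
X = (9.1 - 1.8) / 9.1
X = 7.3 / 9.1
X = 0.8022


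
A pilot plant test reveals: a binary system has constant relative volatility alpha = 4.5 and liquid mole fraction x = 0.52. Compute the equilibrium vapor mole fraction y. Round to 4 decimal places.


y = alpha*x / (1 + (alpha-1)*x)
y = 4.5*0.52 / (1 + (4.5-1)*0.52)
y = 2.34 / (1 + 1.82)
y = 2.34 / 2.82
y = 0.8298


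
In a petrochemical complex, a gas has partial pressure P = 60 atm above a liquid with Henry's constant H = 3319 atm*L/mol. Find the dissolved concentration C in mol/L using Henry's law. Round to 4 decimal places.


C = P / H
C = 60 / 3319
C = 0.0181 mol/L


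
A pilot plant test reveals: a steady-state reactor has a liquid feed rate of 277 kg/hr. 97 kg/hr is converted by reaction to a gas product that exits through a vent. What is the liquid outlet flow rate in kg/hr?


Steady-state mass balance on the main outlet: F_out = F_in - F_removed
F_out = 277 - 97
F_out = 180 kg/hr


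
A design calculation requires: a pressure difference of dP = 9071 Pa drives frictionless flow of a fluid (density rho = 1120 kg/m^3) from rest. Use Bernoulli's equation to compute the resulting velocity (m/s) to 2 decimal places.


v = sqrt(2*dP/rho)
v = sqrt(2*9071/1120)
v = sqrt(16.198214)
v = 4.02 m/s


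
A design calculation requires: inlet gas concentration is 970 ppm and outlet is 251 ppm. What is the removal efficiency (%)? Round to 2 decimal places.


Efficiency = (G_in - G_out) / G_in * 100%
Efficiency = (970 - 251) / 970 * 100
Efficiency = 719 / 970 * 100
Efficiency = 74.12%


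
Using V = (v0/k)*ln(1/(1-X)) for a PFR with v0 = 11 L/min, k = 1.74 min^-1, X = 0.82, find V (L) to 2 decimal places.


V = (v0/k) * ln(1/(1-X))
V = (11/1.74) * ln(1/(1-0.82))
V = 6.321839 * ln(5.555556)
V = 6.321839 * 1.714799
V = 10.84 L


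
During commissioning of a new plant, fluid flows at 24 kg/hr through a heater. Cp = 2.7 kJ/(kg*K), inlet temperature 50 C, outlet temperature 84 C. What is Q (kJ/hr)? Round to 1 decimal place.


Q = m_dot * Cp * (T2 - T1)
Q = 24 * 2.7 * (84 - 50)
Q = 24 * 2.7 * 34
Q = 2203.2 kJ/hr


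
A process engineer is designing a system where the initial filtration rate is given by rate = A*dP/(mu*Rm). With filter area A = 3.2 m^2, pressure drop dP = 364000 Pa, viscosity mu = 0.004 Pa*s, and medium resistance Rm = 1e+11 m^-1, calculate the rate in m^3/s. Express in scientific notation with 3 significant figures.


rate = A * dP / (mu * Rm)
rate = 3.2 * 364000 / (0.004 * 1e+11)
rate = 1164800.0 / 4.000e+08
rate = 2.91e-03 m^3/s


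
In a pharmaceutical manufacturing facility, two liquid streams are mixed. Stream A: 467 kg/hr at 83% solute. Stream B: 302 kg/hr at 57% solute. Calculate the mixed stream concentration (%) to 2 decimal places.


Mass balance on solute: F1*x1 + F2*x2 = F3*x3
F3 = F1 + F2 = 467 + 302 = 769 kg/hr
x3 = (F1*x1 + F2*x2)/F3
x3 = (467*0.83 + 302*0.57) / 769
x3 = 72.79%


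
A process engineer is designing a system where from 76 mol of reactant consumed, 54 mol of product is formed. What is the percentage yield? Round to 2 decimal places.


Yield = (moles product / moles consumed) * 100%
Yield = (54 / 76) * 100
Yield = 0.7105 * 100
Yield = 71.05%


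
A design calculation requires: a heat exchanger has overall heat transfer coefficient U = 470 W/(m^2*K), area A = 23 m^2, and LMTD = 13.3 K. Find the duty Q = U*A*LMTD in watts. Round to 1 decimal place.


Q = U * A * LMTD
Q = 470 * 23 * 13.3
Q = 143773.0 W


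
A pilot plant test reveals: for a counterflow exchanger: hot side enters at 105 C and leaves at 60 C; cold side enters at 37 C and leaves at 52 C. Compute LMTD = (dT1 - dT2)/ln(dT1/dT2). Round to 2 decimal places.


dT1 = Th_in - Tc_out = 105 - 52 = 53
dT2 = Th_out - Tc_in = 60 - 37 = 23
LMTD = (dT1 - dT2) / ln(dT1/dT2)
LMTD = (53 - 23) / ln(53/23)
LMTD = 35.94 K


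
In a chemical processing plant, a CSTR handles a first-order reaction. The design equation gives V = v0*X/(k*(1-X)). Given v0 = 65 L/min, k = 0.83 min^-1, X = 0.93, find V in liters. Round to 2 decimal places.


V = v0 * X / (k * (1 - X))
V = 65 * 0.93 / (0.83 * (1 - 0.93))
V = 60.45 / (0.83 * 0.07)
V = 60.45 / 0.0581
V = 1040.45 L


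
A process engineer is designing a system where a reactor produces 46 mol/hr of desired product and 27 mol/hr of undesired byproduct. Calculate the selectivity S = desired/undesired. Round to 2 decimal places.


S = desired product rate / undesired product rate
S = 46 / 27
S = 1.70


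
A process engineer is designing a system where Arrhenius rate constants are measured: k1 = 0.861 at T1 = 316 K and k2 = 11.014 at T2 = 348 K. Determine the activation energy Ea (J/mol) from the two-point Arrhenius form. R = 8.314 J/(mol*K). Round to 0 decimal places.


Ea = R * ln(k2/k1) / (1/T1 - 1/T2)
ln(k2/k1) = ln(11.014/0.861) = 2.548828
1/T1 - 1/T2 = 1/316 - 1/348 = 0.000290993744
Ea = 8.314 * 2.548828 / 0.000290993744
Ea = 72823 J/mol


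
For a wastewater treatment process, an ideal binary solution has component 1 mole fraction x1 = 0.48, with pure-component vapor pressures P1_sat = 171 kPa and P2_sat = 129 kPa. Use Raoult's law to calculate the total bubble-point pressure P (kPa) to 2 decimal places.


P = x1*P1_sat + x2*P2_sat
x2 = 1 - x1 = 1 - 0.48 = 0.52
P = 0.48*171 + 0.52*129
P = 82.08 + 67.08
P = 149.16 kPa


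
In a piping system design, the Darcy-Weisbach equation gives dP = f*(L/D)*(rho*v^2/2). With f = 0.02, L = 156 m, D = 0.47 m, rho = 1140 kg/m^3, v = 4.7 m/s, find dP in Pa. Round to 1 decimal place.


dP = f * (L/D) * (rho*v^2/2)
dP = 0.02 * (156/0.47) * (1140*4.7^2/2)
L/D = 331.91489362
rho*v^2/2 = 1140*22.09/2 = 12591.3
dP = 0.02 * 331.91489362 * 12591.3
dP = 83584.8 Pa


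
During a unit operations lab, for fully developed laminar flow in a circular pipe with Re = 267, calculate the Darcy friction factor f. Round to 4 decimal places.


f = 64 / Re
f = 64 / 267
f = 0.2397


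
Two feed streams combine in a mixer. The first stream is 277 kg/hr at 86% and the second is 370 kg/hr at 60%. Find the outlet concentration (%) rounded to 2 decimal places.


Mass balance on solute: F1*x1 + F2*x2 = F3*x3
F3 = F1 + F2 = 277 + 370 = 647 kg/hr
x3 = (F1*x1 + F2*x2)/F3
x3 = (277*0.86 + 370*0.6) / 647
x3 = 71.13%


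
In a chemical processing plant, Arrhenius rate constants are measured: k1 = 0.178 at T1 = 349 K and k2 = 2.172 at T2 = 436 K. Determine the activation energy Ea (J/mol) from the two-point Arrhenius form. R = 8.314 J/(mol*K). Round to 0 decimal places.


Ea = R * ln(k2/k1) / (1/T1 - 1/T2)
ln(k2/k1) = ln(2.172/0.178) = 2.5016201
1/T1 - 1/T2 = 1/349 - 1/436 = 0.000571751531
Ea = 8.314 * 2.5016201 / 0.000571751531
Ea = 36377 J/mol


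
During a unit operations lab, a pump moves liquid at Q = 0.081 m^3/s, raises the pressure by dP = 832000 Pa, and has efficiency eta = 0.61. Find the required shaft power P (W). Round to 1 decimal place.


P = Q * dP / eta
P = 0.081 * 832000 / 0.61
P = 67392.0 / 0.61
P = 110478.7 W


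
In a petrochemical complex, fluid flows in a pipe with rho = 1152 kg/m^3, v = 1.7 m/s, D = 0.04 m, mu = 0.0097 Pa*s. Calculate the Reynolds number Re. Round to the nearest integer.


Re = rho * v * D / mu
Re = 1152 * 1.7 * 0.04 / 0.0097
Re = 78.336 / 0.0097
Re = 8076


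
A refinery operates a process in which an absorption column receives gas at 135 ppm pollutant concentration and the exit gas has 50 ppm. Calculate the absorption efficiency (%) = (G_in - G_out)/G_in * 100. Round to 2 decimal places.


Efficiency = (G_in - G_out) / G_in * 100%
Efficiency = (135 - 50) / 135 * 100
Efficiency = 85 / 135 * 100
Efficiency = 62.96%


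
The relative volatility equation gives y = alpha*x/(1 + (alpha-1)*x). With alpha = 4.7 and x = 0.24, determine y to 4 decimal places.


y = alpha*x / (1 + (alpha-1)*x)
y = 4.7*0.24 / (1 + (4.7-1)*0.24)
y = 1.128 / (1 + 0.888)
y = 1.128 / 1.888
y = 0.5975


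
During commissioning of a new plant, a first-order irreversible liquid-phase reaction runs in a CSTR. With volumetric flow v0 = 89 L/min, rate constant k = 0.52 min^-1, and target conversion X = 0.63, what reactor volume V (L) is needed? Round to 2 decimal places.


V = v0 * X / (k * (1 - X))
V = 89 * 0.63 / (0.52 * (1 - 0.63))
V = 56.07 / (0.52 * 0.37)
V = 56.07 / 0.1924
V = 291.42 L


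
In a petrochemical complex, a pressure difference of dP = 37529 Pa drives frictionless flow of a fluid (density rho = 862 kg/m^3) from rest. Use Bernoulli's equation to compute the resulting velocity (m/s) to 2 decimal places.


v = sqrt(2*dP/rho)
v = sqrt(2*37529/862)
v = sqrt(87.074246)
v = 9.33 m/s


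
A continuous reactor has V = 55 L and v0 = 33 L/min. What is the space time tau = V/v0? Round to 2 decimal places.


tau = V / v0
tau = 55 / 33
tau = 1.67 min


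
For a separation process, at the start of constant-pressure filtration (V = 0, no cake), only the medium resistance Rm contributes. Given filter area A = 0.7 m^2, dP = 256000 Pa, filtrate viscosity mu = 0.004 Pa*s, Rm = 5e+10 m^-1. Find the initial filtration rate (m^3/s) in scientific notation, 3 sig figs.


rate = A * dP / (mu * Rm)
rate = 0.7 * 256000 / (0.004 * 5e+10)
rate = 179200.0 / 2.000e+08
rate = 8.96e-04 m^3/s


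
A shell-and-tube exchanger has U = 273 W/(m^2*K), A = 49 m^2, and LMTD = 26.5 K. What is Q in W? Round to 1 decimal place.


Q = U * A * LMTD
Q = 273 * 49 * 26.5
Q = 354490.5 W


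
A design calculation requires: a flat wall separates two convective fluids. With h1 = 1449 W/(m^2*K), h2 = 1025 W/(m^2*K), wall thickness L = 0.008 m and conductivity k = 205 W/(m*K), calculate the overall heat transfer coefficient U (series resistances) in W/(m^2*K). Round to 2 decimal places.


1/U = 1/h1 + L/k + 1/h2
1/U = 1/1449 + 0.008/205 + 1/1025
1/U = 0.0006901311 + 3.90244e-05 + 0.0009756098
1/U = 0.0017047653
U = 586.59 W/(m^2*K)


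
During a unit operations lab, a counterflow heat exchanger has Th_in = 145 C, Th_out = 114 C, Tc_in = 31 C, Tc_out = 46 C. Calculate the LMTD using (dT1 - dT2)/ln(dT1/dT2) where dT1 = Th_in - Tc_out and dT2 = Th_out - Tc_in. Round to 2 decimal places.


dT1 = Th_in - Tc_out = 145 - 46 = 99
dT2 = Th_out - Tc_in = 114 - 31 = 83
LMTD = (dT1 - dT2) / ln(dT1/dT2)
LMTD = (99 - 83) / ln(99/83)
LMTD = 90.77 K


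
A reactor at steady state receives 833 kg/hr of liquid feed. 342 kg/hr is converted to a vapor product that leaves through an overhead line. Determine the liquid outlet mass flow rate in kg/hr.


Steady-state mass balance on the main outlet: F_out = F_in - F_removed
F_out = 833 - 342
F_out = 491 kg/hr


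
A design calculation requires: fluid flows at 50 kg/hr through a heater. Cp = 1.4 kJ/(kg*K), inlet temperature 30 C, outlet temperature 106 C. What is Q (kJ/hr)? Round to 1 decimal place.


Q = m_dot * Cp * (T2 - T1)
Q = 50 * 1.4 * (106 - 30)
Q = 50 * 1.4 * 76
Q = 5320.0 kJ/hr


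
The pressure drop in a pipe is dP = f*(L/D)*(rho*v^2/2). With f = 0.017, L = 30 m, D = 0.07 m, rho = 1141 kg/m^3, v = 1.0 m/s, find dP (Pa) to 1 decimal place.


dP = f * (L/D) * (rho*v^2/2)
dP = 0.017 * (30/0.07) * (1141*1.0^2/2)
L/D = 428.57142857
rho*v^2/2 = 1141*1.0/2 = 570.5
dP = 0.017 * 428.57142857 * 570.5
dP = 4156.5 Pa


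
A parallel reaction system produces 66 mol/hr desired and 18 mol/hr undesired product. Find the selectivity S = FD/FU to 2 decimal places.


S = desired product rate / undesired product rate
S = 66 / 18
S = 3.67


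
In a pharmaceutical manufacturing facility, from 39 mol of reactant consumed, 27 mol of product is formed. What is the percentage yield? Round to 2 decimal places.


Yield = (moles product / moles consumed) * 100%
Yield = (27 / 39) * 100
Yield = 0.6923 * 100
Yield = 69.23%


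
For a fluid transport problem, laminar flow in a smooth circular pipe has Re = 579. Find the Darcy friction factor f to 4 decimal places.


f = 64 / Re
f = 64 / 579
f = 0.1105


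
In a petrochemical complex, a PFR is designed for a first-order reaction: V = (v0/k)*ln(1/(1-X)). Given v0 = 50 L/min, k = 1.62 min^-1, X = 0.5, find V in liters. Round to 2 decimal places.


V = (v0/k) * ln(1/(1-X))
V = (50/1.62) * ln(1/(1-0.5))
V = 30.864198 * ln(2.0)
V = 30.864198 * 0.693147
V = 21.39 L


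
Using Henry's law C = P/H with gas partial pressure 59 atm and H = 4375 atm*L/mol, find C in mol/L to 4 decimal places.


C = P / H
C = 59 / 4375
C = 0.0135 mol/L


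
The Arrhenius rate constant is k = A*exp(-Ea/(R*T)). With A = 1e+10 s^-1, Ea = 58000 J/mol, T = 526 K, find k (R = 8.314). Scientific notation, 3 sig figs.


k = A * exp(-Ea/(R*T))
k = 1e+10 * exp(-58000 / (8.314 * 526))
k = 1e+10 * exp(-13.262709)
k = 1.74e+04


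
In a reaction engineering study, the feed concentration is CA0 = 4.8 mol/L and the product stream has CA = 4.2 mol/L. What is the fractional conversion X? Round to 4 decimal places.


X = (CA0 - CA) / CA0
X = (4.8 - 4.2) / 4.8
X = 0.6 / 4.8
X = 0.1250


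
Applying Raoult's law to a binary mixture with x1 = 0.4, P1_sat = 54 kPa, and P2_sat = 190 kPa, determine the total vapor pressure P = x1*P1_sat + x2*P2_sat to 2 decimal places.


P = x1*P1_sat + x2*P2_sat
x2 = 1 - x1 = 1 - 0.4 = 0.6
P = 0.4*54 + 0.6*190
P = 21.6 + 114.0
P = 135.60 kPa


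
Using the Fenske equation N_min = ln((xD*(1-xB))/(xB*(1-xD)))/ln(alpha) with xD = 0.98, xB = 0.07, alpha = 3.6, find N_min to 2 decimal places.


N_min = ln((xD*(1-xB))/(xB*(1-xD))) / ln(alpha)
Numerator inside ln: 0.9114 / 0.0014 = 651.0
ln(651.0) = 6.47851
ln(alpha) = ln(3.6) = 1.280934
N_min = 6.47851 / 1.280934 = 5.06


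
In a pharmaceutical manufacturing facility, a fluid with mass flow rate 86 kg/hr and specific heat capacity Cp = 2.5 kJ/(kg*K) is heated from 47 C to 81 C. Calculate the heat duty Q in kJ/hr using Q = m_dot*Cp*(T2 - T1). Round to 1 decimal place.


Q = m_dot * Cp * (T2 - T1)
Q = 86 * 2.5 * (81 - 47)
Q = 86 * 2.5 * 34
Q = 7310.0 kJ/hr


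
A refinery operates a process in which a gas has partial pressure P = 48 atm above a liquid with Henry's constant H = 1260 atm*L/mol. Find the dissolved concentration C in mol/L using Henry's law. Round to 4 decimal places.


C = P / H
C = 48 / 1260
C = 0.0381 mol/L


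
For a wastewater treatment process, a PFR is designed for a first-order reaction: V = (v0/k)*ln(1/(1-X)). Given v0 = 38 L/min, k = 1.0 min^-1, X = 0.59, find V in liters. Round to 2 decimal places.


V = (v0/k) * ln(1/(1-X))
V = (38/1.0) * ln(1/(1-0.59))
V = 38.0 * ln(2.439024)
V = 38.0 * 0.891598
V = 33.88 L


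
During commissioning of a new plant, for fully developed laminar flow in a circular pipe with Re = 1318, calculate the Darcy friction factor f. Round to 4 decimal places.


f = 64 / Re
f = 64 / 1318
f = 0.0486


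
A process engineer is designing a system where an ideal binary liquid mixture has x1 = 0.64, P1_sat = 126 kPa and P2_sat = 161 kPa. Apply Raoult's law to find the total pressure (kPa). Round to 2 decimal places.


P = x1*P1_sat + x2*P2_sat
x2 = 1 - x1 = 1 - 0.64 = 0.36
P = 0.64*126 + 0.36*161
P = 80.64 + 57.96
P = 138.60 kPa


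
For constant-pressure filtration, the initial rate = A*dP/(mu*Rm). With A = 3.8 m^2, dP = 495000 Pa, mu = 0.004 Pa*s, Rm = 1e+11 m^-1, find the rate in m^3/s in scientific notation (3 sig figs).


rate = A * dP / (mu * Rm)
rate = 3.8 * 495000 / (0.004 * 1e+11)
rate = 1881000.0 / 4.000e+08
rate = 4.70e-03 m^3/s


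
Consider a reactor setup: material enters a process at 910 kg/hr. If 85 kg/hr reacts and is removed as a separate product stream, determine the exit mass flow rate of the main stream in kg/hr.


Steady-state mass balance on the main outlet: F_out = F_in - F_removed
F_out = 910 - 85
F_out = 825 kg/hr


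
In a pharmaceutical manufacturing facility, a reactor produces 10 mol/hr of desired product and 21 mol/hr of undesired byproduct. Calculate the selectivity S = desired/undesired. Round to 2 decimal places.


S = desired product rate / undesired product rate
S = 10 / 21
S = 0.48


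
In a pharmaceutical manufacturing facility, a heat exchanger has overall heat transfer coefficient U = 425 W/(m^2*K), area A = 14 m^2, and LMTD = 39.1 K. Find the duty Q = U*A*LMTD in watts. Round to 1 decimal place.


Q = U * A * LMTD
Q = 425 * 14 * 39.1
Q = 232645.0 W


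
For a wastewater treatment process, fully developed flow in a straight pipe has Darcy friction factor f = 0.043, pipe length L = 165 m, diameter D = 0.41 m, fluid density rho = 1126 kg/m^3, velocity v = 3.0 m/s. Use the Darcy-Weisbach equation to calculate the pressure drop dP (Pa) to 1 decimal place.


dP = f * (L/D) * (rho*v^2/2)
dP = 0.043 * (165/0.41) * (1126*3.0^2/2)
L/D = 402.43902439
rho*v^2/2 = 1126*9.0/2 = 5067.0
dP = 0.043 * 402.43902439 * 5067.0
dP = 87683.8 Pa


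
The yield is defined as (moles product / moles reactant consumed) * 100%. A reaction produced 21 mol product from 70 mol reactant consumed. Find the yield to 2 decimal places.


Yield = (moles product / moles consumed) * 100%
Yield = (21 / 70) * 100
Yield = 0.3 * 100
Yield = 30.00%


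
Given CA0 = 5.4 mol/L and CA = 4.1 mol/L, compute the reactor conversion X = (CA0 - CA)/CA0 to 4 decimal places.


X = (CA0 - CA) / CA0
X = (5.4 - 4.1) / 5.4
X = 1.3 / 5.4
X = 0.2407


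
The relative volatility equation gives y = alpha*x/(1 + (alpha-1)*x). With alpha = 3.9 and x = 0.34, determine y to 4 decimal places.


y = alpha*x / (1 + (alpha-1)*x)
y = 3.9*0.34 / (1 + (3.9-1)*0.34)
y = 1.326 / (1 + 0.986)
y = 1.326 / 1.986
y = 0.6677


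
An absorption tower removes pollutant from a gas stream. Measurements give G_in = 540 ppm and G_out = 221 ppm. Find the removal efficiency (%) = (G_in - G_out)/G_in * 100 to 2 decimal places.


Efficiency = (G_in - G_out) / G_in * 100%
Efficiency = (540 - 221) / 540 * 100
Efficiency = 319 / 540 * 100
Efficiency = 59.07%


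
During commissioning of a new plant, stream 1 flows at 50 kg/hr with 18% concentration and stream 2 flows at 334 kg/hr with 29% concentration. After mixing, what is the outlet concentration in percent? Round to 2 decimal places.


Mass balance on solute: F1*x1 + F2*x2 = F3*x3
F3 = F1 + F2 = 50 + 334 = 384 kg/hr
x3 = (F1*x1 + F2*x2)/F3
x3 = (50*0.18 + 334*0.29) / 384
x3 = 27.57%


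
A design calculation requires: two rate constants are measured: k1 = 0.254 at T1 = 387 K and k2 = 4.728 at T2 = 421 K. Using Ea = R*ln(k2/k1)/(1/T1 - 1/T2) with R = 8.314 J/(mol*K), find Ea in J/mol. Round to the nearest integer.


Ea = R * ln(k2/k1) / (1/T1 - 1/T2)
ln(k2/k1) = ln(4.728/0.254) = 2.9239233
1/T1 - 1/T2 = 1/387 - 1/421 = 0.000208682416
Ea = 8.314 * 2.9239233 / 0.000208682416
Ea = 116490 J/mol


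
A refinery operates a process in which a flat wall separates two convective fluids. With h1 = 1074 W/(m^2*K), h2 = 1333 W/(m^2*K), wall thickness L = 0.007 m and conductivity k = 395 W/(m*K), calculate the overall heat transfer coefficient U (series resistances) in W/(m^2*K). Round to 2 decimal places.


1/U = 1/h1 + L/k + 1/h2
1/U = 1/1074 + 0.007/395 + 1/1333
1/U = 0.0009310987 + 1.77215e-05 + 0.0007501875
1/U = 0.0016990077
U = 588.58 W/(m^2*K)


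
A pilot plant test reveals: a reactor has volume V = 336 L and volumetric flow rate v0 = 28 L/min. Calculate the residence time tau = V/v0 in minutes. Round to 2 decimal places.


tau = V / v0
tau = 336 / 28
tau = 12.00 min


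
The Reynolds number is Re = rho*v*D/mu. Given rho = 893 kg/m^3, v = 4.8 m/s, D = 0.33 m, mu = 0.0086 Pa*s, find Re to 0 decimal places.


Re = rho * v * D / mu
Re = 893 * 4.8 * 0.33 / 0.0086
Re = 1414.512 / 0.0086
Re = 164478


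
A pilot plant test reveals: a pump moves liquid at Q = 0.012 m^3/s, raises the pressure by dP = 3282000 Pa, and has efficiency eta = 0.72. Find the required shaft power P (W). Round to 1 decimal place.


P = Q * dP / eta
P = 0.012 * 3282000 / 0.72
P = 39384.0 / 0.72
P = 54700.0 W


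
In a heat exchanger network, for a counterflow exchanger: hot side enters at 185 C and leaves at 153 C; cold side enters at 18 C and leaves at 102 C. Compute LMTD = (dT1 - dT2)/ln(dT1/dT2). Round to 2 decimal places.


dT1 = Th_in - Tc_out = 185 - 102 = 83
dT2 = Th_out - Tc_in = 153 - 18 = 135
LMTD = (dT1 - dT2) / ln(dT1/dT2)
LMTD = (83 - 135) / ln(83/135)
LMTD = 106.90 K


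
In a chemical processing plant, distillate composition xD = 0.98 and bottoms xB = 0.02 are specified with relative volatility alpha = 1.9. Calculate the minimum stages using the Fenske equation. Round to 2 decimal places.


N_min = ln((xD*(1-xB))/(xB*(1-xD))) / ln(alpha)
Numerator inside ln: 0.9604 / 0.0004 = 2401.0
ln(2401.0) = 7.783641
ln(alpha) = ln(1.9) = 0.641854
N_min = 7.783641 / 0.641854 = 12.13


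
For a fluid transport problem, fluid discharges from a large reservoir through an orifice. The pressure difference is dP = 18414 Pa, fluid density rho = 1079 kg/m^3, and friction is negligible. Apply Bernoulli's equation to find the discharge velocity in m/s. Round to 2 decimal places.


v = sqrt(2*dP/rho)
v = sqrt(2*18414/1079)
v = sqrt(34.131603)
v = 5.84 m/s


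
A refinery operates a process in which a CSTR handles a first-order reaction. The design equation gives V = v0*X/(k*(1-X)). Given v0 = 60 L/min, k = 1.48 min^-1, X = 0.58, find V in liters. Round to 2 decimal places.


V = v0 * X / (k * (1 - X))
V = 60 * 0.58 / (1.48 * (1 - 0.58))
V = 34.8 / (1.48 * 0.42)
V = 34.8 / 0.6216
V = 55.98 L


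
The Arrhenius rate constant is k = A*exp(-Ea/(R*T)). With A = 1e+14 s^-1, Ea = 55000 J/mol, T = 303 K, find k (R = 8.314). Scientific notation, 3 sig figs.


k = A * exp(-Ea/(R*T))
k = 1e+14 * exp(-55000 / (8.314 * 303))
k = 1e+14 * exp(-21.83283)
k = 3.30e+04


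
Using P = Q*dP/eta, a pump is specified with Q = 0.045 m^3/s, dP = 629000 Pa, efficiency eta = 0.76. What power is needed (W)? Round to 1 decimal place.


P = Q * dP / eta
P = 0.045 * 629000 / 0.76
P = 28305.0 / 0.76
P = 37243.4 W


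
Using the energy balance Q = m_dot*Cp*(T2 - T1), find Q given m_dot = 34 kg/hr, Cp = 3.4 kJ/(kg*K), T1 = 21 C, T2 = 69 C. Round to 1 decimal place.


Q = m_dot * Cp * (T2 - T1)
Q = 34 * 3.4 * (69 - 21)
Q = 34 * 3.4 * 48
Q = 5548.8 kJ/hr


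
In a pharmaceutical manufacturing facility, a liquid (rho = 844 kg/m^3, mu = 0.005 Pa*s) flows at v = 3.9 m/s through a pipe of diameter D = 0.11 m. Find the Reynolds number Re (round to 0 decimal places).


Re = rho * v * D / mu
Re = 844 * 3.9 * 0.11 / 0.005
Re = 362.076 / 0.005
Re = 72415


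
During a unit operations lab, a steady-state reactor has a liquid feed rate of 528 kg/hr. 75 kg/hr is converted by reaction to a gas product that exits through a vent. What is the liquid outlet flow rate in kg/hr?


Steady-state mass balance on the main outlet: F_out = F_in - F_removed
F_out = 528 - 75
F_out = 453 kg/hr


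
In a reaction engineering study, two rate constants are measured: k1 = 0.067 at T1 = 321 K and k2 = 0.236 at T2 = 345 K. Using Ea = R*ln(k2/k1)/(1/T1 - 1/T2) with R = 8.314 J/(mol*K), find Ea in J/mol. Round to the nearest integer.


Ea = R * ln(k2/k1) / (1/T1 - 1/T2)
ln(k2/k1) = ln(0.236/0.067) = 1.2591392
1/T1 - 1/T2 = 1/321 - 1/345 = 0.000216714073
Ea = 8.314 * 1.2591392 / 0.000216714073
Ea = 48306 J/mol


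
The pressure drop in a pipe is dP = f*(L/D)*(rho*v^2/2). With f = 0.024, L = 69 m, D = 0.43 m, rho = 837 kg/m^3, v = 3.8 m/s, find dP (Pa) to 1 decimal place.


dP = f * (L/D) * (rho*v^2/2)
dP = 0.024 * (69/0.43) * (837*3.8^2/2)
L/D = 160.46511628
rho*v^2/2 = 837*14.44/2 = 6043.14
dP = 0.024 * 160.46511628 * 6043.14
dP = 23273.1 Pa


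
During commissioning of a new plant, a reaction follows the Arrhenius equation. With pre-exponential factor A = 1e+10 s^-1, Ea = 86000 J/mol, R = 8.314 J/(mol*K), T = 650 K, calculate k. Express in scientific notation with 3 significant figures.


k = A * exp(-Ea/(R*T))
k = 1e+10 * exp(-86000 / (8.314 * 650))
k = 1e+10 * exp(-15.913843)
k = 1.23e+03


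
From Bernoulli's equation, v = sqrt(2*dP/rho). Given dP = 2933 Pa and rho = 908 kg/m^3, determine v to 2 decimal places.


v = sqrt(2*dP/rho)
v = sqrt(2*2933/908)
v = sqrt(6.460352)
v = 2.54 m/s


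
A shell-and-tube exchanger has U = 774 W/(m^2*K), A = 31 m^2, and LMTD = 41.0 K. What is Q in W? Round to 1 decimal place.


Q = U * A * LMTD
Q = 774 * 31 * 41.0
Q = 983754.0 W


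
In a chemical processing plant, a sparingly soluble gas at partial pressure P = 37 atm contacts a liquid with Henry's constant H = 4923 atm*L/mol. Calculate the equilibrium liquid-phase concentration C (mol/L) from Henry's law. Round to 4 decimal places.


C = P / H
C = 37 / 4923
C = 0.0075 mol/L


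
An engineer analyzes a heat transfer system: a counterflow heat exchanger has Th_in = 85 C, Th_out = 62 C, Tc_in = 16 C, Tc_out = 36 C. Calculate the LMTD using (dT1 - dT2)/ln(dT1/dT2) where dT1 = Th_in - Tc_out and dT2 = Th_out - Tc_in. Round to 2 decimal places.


dT1 = Th_in - Tc_out = 85 - 36 = 49
dT2 = Th_out - Tc_in = 62 - 16 = 46
LMTD = (dT1 - dT2) / ln(dT1/dT2)
LMTD = (49 - 46) / ln(49/46)
LMTD = 47.48 K


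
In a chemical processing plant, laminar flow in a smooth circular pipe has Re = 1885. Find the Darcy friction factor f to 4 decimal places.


f = 64 / Re
f = 64 / 1885
f = 0.0340


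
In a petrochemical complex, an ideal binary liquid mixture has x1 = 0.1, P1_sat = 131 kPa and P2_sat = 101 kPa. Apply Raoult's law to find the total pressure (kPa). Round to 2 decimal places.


P = x1*P1_sat + x2*P2_sat
x2 = 1 - x1 = 1 - 0.1 = 0.9
P = 0.1*131 + 0.9*101
P = 13.1 + 90.9
P = 104.00 kPa


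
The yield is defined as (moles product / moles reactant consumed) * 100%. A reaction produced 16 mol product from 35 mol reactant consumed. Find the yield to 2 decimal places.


Yield = (moles product / moles consumed) * 100%
Yield = (16 / 35) * 100
Yield = 0.4571 * 100
Yield = 45.71%


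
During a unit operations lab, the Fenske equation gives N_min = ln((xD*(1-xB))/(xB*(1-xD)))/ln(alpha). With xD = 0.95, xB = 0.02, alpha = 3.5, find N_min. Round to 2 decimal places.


N_min = ln((xD*(1-xB))/(xB*(1-xD))) / ln(alpha)
Numerator inside ln: 0.931 / 0.001 = 931.0
ln(931.0) = 6.836259
ln(alpha) = ln(3.5) = 1.252763
N_min = 6.836259 / 1.252763 = 5.46


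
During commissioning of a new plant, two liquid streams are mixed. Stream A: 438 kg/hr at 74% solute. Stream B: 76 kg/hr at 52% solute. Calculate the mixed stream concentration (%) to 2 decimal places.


Mass balance on solute: F1*x1 + F2*x2 = F3*x3
F3 = F1 + F2 = 438 + 76 = 514 kg/hr
x3 = (F1*x1 + F2*x2)/F3
x3 = (438*0.74 + 76*0.52) / 514
x3 = 70.75%


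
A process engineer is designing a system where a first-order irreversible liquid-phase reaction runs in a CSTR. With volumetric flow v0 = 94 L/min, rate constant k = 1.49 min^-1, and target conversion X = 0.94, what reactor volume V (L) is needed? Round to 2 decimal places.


V = v0 * X / (k * (1 - X))
V = 94 * 0.94 / (1.49 * (1 - 0.94))
V = 88.36 / (1.49 * 0.06)
V = 88.36 / 0.0894
V = 988.37 L


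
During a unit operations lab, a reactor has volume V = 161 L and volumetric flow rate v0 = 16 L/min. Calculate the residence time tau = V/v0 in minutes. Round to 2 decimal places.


tau = V / v0
tau = 161 / 16
tau = 10.06 min


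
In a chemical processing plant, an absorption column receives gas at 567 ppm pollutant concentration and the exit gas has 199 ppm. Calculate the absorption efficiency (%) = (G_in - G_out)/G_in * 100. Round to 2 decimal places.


Efficiency = (G_in - G_out) / G_in * 100%
Efficiency = (567 - 199) / 567 * 100
Efficiency = 368 / 567 * 100
Efficiency = 64.90%


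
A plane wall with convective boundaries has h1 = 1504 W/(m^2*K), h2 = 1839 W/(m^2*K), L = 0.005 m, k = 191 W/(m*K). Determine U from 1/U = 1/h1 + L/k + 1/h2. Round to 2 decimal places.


1/U = 1/h1 + L/k + 1/h2
1/U = 1/1504 + 0.005/191 + 1/1839
1/U = 0.0006648936 + 2.6178e-05 + 0.0005437738
1/U = 0.0012348454
U = 809.82 W/(m^2*K)


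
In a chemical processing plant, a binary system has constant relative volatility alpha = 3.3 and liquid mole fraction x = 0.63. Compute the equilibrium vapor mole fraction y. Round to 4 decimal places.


y = alpha*x / (1 + (alpha-1)*x)
y = 3.3*0.63 / (1 + (3.3-1)*0.63)
y = 2.079 / (1 + 1.449)
y = 2.079 / 2.449
y = 0.8489


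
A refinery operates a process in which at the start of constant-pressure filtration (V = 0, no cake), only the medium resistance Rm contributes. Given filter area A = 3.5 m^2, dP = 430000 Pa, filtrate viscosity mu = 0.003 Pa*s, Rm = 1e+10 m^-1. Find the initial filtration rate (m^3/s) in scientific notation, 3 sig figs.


rate = A * dP / (mu * Rm)
rate = 3.5 * 430000 / (0.003 * 1e+10)
rate = 1505000.0 / 3.000e+07
rate = 5.02e-02 m^3/s


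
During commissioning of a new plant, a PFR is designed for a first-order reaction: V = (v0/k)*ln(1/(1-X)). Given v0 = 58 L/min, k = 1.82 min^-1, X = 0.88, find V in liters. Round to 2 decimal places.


V = (v0/k) * ln(1/(1-X))
V = (58/1.82) * ln(1/(1-0.88))
V = 31.868132 * ln(8.333333)
V = 31.868132 * 2.120263
V = 67.57 L


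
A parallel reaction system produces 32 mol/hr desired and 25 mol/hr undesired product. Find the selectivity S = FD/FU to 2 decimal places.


S = desired product rate / undesired product rate
S = 32 / 25
S = 1.28


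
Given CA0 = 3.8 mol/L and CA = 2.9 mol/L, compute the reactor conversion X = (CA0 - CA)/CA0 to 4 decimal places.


X = (CA0 - CA) / CA0
X = (3.8 - 2.9) / 3.8
X = 0.9 / 3.8
X = 0.2368


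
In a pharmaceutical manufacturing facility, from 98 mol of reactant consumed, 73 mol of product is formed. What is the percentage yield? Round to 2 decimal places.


Yield = (moles product / moles consumed) * 100%
Yield = (73 / 98) * 100
Yield = 0.7449 * 100
Yield = 74.49%


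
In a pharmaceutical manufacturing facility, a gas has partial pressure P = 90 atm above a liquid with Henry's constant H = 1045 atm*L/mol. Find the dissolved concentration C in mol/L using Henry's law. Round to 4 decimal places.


C = P / H
C = 90 / 1045
C = 0.0861 mol/L
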